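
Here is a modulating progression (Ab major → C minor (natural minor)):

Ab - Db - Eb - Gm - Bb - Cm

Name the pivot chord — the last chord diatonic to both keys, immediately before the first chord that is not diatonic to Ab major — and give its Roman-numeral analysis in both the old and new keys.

Eb — V in Ab major, III in C minor

Chords diatonic to Ab major: Ab, Bbm, Cm, Db, Eb, Fm, Gdim.
Reading the progression, the first chord not in that set is Gm, so the modulation leaves Ab major there.
The chord immediately before Gm is Eb, which is diatonic to both keys: V in Ab major and III in C minor.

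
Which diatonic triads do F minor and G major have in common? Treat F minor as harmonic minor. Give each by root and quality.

C

Triads in F minor (harmonic minor): F minor (i), G diminished (ii°), Ab augmented (III+), Bb minor (iv), C major (V), Db major (VI), E diminished (vii°).
Triads in G major: G major (I), A minor (ii), B minor (iii), C major (IV), D major (V), E minor (vi), F# diminished (vii°).
Shared triads with their functions: C major (V in F minor, IV in G major).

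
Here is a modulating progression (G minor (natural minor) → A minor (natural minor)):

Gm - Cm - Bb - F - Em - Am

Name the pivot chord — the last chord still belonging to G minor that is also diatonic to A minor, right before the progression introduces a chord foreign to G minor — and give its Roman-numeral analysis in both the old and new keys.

Chords diatonic to G minor: Gm, Adim, Bb, Cm, Dm, Eb, F.
Reading the progression, the first chord not in that set is Em, so the modulation leaves G minor there.
The chord immediately before Em is F, which is diatonic to both keys: VII in G minor and VI in A minor.

F — VII in G minor, VI in A minor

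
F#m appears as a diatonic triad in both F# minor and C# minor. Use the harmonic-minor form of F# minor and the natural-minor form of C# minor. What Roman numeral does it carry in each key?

The scale of F# minor (harmonic minor) is F# G# A B C# D E#; F# is degree 1, and the triad built there (F#-A-C#) is minor, so it is i.
The scale of C# minor (natural minor) is C# D# E F# G# A B; F# is degree 4, and the triad built there (F#-A-C#) is minor, so it is iv.

i in F# minor; iv in C# minor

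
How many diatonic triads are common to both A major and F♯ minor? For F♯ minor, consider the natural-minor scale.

Diatonic triads of A major: A (I), Bm (ii), C♯m (iii), D (IV), E (V), F♯m (vi), G♯dim (vii°).
Diatonic triads of F♯ minor (natural minor): F♯m (i), G♯dim (ii°), A (III), Bm (iv), C♯m (v), D (VI), E (VII).
Matching root and quality in both lists: A, Bm, C♯m, D, E, F♯m, G♯dim.
That gives 7 common triads.

7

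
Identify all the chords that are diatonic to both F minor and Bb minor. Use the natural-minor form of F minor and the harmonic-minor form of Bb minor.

Triads in F minor (natural minor): Fm (i), Gdim (ii°), Ab (III), Bbm (iv), Cm (v), Db (VI), Eb (VII).
Triads in Bb minor (harmonic minor): Bbm (i), Cdim (ii°), Dbaug (III+), Ebm (iv), F (V), Gb (VI), Adim (vii°).
Shared triads with their functions: Bbm (iv in F minor, i in Bb minor).

Bbm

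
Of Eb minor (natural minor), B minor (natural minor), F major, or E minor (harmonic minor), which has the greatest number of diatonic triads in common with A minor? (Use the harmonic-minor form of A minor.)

Triads of A minor (harmonic minor): A minor (i), B diminished (ii°), C augmented (III+), D minor (iv), E major (V), F major (VI), G# diminished (vii°).
Eb minor (natural minor) shares 0: none.
B minor (natural minor) shares 0: none.
F major shares 3: Am, Dm, F.
E minor (harmonic minor) shares 1: Am.
The most common triads (3) are shared with F major.

F major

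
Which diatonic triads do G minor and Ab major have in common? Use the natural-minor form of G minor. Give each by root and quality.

Cm, Eb

Triads in G minor (natural minor): G minor (i), A diminished (ii°), Bb major (III), C minor (iv), D minor (v), Eb major (VI), F major (VII).
Triads in Ab major: Ab major (I), Bb minor (ii), C minor (iii), Db major (IV), Eb major (V), F minor (vi), G diminished (vii°).
Shared triads with their functions: C minor (iv in G minor, iii in Ab major); Eb major (VI in G minor, V in Ab major).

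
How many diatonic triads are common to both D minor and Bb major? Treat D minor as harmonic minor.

3

Diatonic triads of D minor (harmonic minor): Dm (i), Edim (ii°), Faug (III+), Gm (iv), A (V), Bb (VI), C#dim (vii°).
Diatonic triads of Bb major: Bb (I), Cm (ii), Dm (iii), Eb (IV), F (V), Gm (vi), Adim (vii°).
Matching root and quality in both lists: Dm, Gm, Bb.
That gives 3 common triads.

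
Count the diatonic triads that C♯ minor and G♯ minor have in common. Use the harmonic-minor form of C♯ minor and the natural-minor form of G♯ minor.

Diatonic triads of C♯ minor (harmonic minor): C♯m (i), D♯dim (ii°), Eaug (III+), F♯m (iv), G♯ (V), A (VI), B♯dim (vii°).
Diatonic triads of G♯ minor (natural minor): G♯m (i), A♯dim (ii°), B (III), C♯m (iv), D♯m (v), E (VI), F♯ (VII).
Matching root and quality in both lists: C♯m.
That gives 1 common triad.

1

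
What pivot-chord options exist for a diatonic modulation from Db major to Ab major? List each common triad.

Triads in Db major: Db (I), Ebm (ii), Fm (iii), Gb (IV), Ab (V), Bbm (vi), Cdim (vii°).
Triads in Ab major: Ab (I), Bbm (ii), Cm (iii), Db (IV), Eb (V), Fm (vi), Gdim (vii°).
Shared triads with their functions: Db (I in Db major, IV in Ab major); Fm (iii in Db major, vi in Ab major); Ab (V in Db major, I in Ab major); Bbm (vi in Db major, ii in Ab major).

Db, Fm, Ab, Bbm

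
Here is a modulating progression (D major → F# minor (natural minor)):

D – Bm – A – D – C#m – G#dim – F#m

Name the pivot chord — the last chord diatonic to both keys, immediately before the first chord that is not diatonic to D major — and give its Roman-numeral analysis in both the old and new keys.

Chords diatonic to D major: D, Em, F#m, G, A, Bm, C#dim.
Reading the progression, the first chord not in that set is C#m, so the modulation leaves D major there.
The chord immediately before C#m is D, which is diatonic to both keys: I in D major and VI in F# minor.

D — I in D major, VI in F# minor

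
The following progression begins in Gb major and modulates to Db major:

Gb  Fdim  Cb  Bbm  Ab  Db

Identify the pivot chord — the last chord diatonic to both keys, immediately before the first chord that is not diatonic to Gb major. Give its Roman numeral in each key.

Chords diatonic to Gb major: Gb, Abm, Bbm, Cb, Db, Ebm, Fdim.
Reading the progression, the first chord not in that set is Ab, so the modulation leaves Gb major there.
The chord immediately before Ab is Bbm, which is diatonic to both keys: iii in Gb major and vi in Db major.

Bbm — iii in Gb major, vi in Db major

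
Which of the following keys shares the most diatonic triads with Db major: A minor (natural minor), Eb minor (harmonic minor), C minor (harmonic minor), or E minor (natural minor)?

C minor

Triads of Db major: Db major (I), Eb minor (ii), F minor (iii), Gb major (IV), Ab major (V), Bb minor (vi), C diminished (vii°).
A minor (natural minor) shares 0: none.
Eb minor (harmonic minor) shares 1: Ebm.
C minor (harmonic minor) shares 2: Fm, Ab.
E minor (natural minor) shares 0: none.
The most common triads (2) are shared with C minor.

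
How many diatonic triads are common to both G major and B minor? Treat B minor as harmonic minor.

Diatonic triads of G major: G (I), Am (ii), Bm (iii), C (IV), D (V), Em (vi), F#dim (vii°).
Diatonic triads of B minor (harmonic minor): Bm (i), C#dim (ii°), Daug (III+), Em (iv), F# (V), G (VI), A#dim (vii°).
Matching root and quality in both lists: G, Bm, Em.
That gives 3 common triads.

3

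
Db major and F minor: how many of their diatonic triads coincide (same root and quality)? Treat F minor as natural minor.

4

Diatonic triads of Db major: Db (I), Ebm (ii), Fm (iii), Gb (IV), Ab (V), Bbm (vi), Cdim (vii°).
Diatonic triads of F minor (natural minor): Fm (i), Gdim (ii°), Ab (III), Bbm (iv), Cm (v), Db (VI), Eb (VII).
Matching root and quality in both lists: Db, Fm, Ab, Bbm.
That gives 4 common triads.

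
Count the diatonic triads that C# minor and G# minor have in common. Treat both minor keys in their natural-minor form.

Diatonic triads of C# minor (natural minor): C#m (i), D#dim (ii°), E (III), F#m (iv), G#m (v), A (VI), B (VII).
Diatonic triads of G# minor (natural minor): G#m (i), A#dim (ii°), B (III), C#m (iv), D#m (v), E (VI), F# (VII).
Matching root and quality in both lists: C#m, E, G#m, B.
That gives 4 common triads.

4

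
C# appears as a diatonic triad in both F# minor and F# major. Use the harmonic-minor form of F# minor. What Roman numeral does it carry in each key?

The scale of F# minor (harmonic minor) is F# G# A B C# D E#; C# is degree 5, and the triad built there (C#-E#-G#) is major, so it is V.
The scale of F# major is F# G# A# B C# D# E#; C# is degree 5, and the triad built there (C#-E#-G#) is major, so it is V.

V in F# minor; V in F# major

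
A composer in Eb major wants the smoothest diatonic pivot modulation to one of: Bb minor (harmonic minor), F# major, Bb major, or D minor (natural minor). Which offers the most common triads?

Triads of Eb major: Eb (I), Fm (ii), Gm (iii), Ab (IV), Bb (V), Cm (vi), Ddim (vii°).
Bb minor (harmonic minor) shares 0: none.
F# major shares 0: none.
Bb major shares 4: Eb, Gm, Bb, Cm.
D minor (natural minor) shares 2: Gm, Bb.
The most common triads (4) are shared with Bb major.

Bb major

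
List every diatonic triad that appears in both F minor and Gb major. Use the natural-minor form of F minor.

Bbm, Db

Triads in F minor (natural minor): F minor (i), G diminished (ii°), Ab major (III), Bb minor (iv), C minor (v), Db major (VI), Eb major (VII).
Triads in Gb major: Gb major (I), Ab minor (ii), Bb minor (iii), Cb major (IV), Db major (V), Eb minor (vi), F diminished (vii°).
Shared triads with their functions: Bb minor (iv in F minor, iii in Gb major); Db major (VI in F minor, V in Gb major).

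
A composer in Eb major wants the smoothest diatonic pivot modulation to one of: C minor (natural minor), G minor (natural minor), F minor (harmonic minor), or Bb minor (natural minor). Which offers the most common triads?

C minor

Triads of Eb major: Eb major (I), F minor (ii), G minor (iii), Ab major (IV), Bb major (V), C minor (vi), D diminished (vii°).
C minor (natural minor) shares 7: Eb, Fm, Gm, Ab, Bb, Cm, Ddim.
G minor (natural minor) shares 4: Eb, Gm, Bb, Cm.
F minor (harmonic minor) shares 1: Fm.
Bb minor (natural minor) shares 2: Fm, Ab.
The most common triads (7) are shared with C minor.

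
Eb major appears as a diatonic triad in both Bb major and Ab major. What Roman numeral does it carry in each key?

IV in Bb major; V in Ab major

The scale of Bb major is Bb C D Eb F G A; Eb is degree 4, and the triad built there (Eb-G-Bb) is major, so it is IV.
The scale of Ab major is Ab Bb C Db Eb F G; Eb is degree 5, and the triad built there (Eb-G-Bb) is major, so it is V.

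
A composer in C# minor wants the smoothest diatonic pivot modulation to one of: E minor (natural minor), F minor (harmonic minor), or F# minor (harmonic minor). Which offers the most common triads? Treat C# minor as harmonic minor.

Triads of C# minor (harmonic minor): C# minor (i), D# diminished (ii°), E augmented (III+), F# minor (iv), G# major (V), A major (VI), B# diminished (vii°).
E minor (natural minor) shares 0: none.
F minor (harmonic minor) shares 0: none.
F# minor (harmonic minor) shares 1: F#m.
The most common triads (1) are shared with F# minor.

F# minor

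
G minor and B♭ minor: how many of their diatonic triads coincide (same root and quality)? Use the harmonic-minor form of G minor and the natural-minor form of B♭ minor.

Diatonic triads of G minor (harmonic minor): Gm (i), Adim (ii°), B♭aug (III+), Cm (iv), D (V), E♭ (VI), F♯dim (vii°).
Diatonic triads of B♭ minor (natural minor): B♭m (i), Cdim (ii°), D♭ (III), E♭m (iv), Fm (v), G♭ (VI), A♭ (VII).
No triad has the same root and quality in both keys.

0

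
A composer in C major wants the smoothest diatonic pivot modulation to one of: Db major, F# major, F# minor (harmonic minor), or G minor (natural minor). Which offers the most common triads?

Triads of C major: C major (I), D minor (ii), E minor (iii), F major (IV), G major (V), A minor (vi), B diminished (vii°).
Db major shares 0: none.
F# major shares 0: none.
F# minor (harmonic minor) shares 0: none.
G minor (natural minor) shares 2: Dm, F.
The most common triads (2) are shared with G minor.

G minor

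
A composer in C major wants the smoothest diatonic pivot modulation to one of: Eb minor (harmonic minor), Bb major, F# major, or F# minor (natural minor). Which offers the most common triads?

Triads of C major: C major (I), D minor (ii), E minor (iii), F major (IV), G major (V), A minor (vi), B diminished (vii°).
Eb minor (harmonic minor) shares 0: none.
Bb major shares 2: Dm, F.
F# major shares 0: none.
F# minor (natural minor) shares 0: none.
The most common triads (2) are shared with Bb major.

Bb major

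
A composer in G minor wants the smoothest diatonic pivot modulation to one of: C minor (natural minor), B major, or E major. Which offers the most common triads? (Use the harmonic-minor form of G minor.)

Triads of G minor (harmonic minor): Gm (i), Adim (ii°), Bbaug (III+), Cm (iv), D (V), Eb (VI), F#dim (vii°).
C minor (natural minor) shares 3: Gm, Cm, Eb.
B major shares 0: none.
E major shares 0: none.
The most common triads (3) are shared with C minor.

C minor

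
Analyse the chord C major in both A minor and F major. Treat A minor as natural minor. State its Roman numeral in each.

III in A minor; V in F major

The scale of A minor (natural minor) is A B C D E F G; C is degree 3, and the triad built there (C-E-G) is major, so it is III.
The scale of F major is F G A B♭ C D E; C is degree 5, and the triad built there (C-E-G) is major, so it is V.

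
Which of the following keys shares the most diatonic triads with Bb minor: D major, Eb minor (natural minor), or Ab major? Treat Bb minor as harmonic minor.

Triads of Bb minor (harmonic minor): Bbm (i), Cdim (ii°), Dbaug (III+), Ebm (iv), F (V), Gb (VI), Adim (vii°).
D major shares 0: none.
Eb minor (natural minor) shares 3: Bbm, Ebm, Gb.
Ab major shares 1: Bbm.
The most common triads (3) are shared with Eb minor.

Eb minor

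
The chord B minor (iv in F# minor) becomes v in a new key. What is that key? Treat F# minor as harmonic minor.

E minor

The numeral v denotes a minor triad on scale degree 5. With B on degree 5, the tonic of the new key is E.
Degree 5 carries a minor triad in natural-minor keys, so the destination is E minor.
Check: the diatonic triads of E minor (natural minor) are Em (i), F#dim (ii°), G (III), Am (iv), Bm (v), C (VI), D (VII) — B minor is indeed v.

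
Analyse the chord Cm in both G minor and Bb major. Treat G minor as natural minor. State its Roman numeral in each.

iv in G minor; ii in Bb major

The scale of G minor (natural minor) is G A Bb C D Eb F; C is degree 4, and the triad built there (C-Eb-G) is minor, so it is iv.
The scale of Bb major is Bb C D Eb F G A; C is degree 2, and the triad built there (C-Eb-G) is minor, so it is ii.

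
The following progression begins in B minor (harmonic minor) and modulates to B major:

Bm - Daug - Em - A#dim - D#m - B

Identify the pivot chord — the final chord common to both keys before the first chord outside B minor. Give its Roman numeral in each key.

A#dim — vii° in B minor, vii° in B major

Chords diatonic to B minor: Bm, C#dim, Daug, Em, F#, G, A#dim.
Reading the progression, the first chord not in that set is D#m, so the modulation leaves B minor there.
The chord immediately before D#m is A#dim, which is diatonic to both keys: vii° in B minor and vii° in B major.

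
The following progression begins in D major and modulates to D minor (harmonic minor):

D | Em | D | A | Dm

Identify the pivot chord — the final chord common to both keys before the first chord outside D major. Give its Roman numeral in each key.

Chords diatonic to D major: D, Em, F#m, G, A, Bm, C#dim.
Reading the progression, the first chord not in that set is Dm, so the modulation leaves D major there.
The chord immediately before Dm is A, which is diatonic to both keys: V in D major and V in D minor.

A — V in D major, V in D minor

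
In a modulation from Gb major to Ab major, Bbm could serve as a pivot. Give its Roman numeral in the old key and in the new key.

iii in Gb major; ii in Ab major

The scale of Gb major is Gb Ab Bb Cb Db Eb F; Bb is degree 3, and the triad built there (Bb-Db-F) is minor, so it is iii.
The scale of Ab major is Ab Bb C Db Eb F G; Bb is degree 2, and the triad built there (Bb-Db-F) is minor, so it is ii.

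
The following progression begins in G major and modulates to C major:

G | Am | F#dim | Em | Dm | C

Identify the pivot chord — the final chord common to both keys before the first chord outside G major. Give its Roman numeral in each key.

Chords diatonic to G major: G, Am, Bm, C, D, Em, F#dim.
Reading the progression, the first chord not in that set is Dm, so the modulation leaves G major there.
The chord immediately before Dm is Em, which is diatonic to both keys: vi in G major and iii in C major.

Em — vi in G major, iii in C major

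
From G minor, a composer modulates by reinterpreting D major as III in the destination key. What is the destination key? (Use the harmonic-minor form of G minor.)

B minor

The numeral III denotes a major triad on scale degree 3. With D on degree 3, the tonic of the new key is B.
Degree 3 carries a major triad in natural-minor keys, so the destination is B minor.
Check: the diatonic triads of B minor (natural minor) are Bm (i), C#dim (ii°), D (III), Em (iv), F#m (v), G (VI), A (VII) — D major is indeed III.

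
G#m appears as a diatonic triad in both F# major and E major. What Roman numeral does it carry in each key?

ii in F# major; iii in E major

The scale of F# major is F# G# A# B C# D# E#; G# is degree 2, and the triad built there (G#-B-D#) is minor, so it is ii.
The scale of E major is E F# G# A B C# D#; G# is degree 3, and the triad built there (G#-B-D#) is minor, so it is iii.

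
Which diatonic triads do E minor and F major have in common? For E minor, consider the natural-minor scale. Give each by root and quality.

Triads in E minor (natural minor): Em (i), F#dim (ii°), G (III), Am (iv), Bm (v), C (VI), D (VII).
Triads in F major: F (I), Gm (ii), Am (iii), Bb (IV), C (V), Dm (vi), Edim (vii°).
Shared triads with their functions: Am (iv in E minor, iii in F major); C (VI in E minor, V in F major).

Am, C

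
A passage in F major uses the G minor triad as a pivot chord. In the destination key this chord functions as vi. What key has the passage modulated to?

Bb major

The numeral vi denotes a minor triad on scale degree 6. With G on degree 6, the tonic of the new key is Bb.
Degree 6 carries a minor triad in major keys, so the destination is Bb major.
Check: the diatonic triads of Bb major are Bb (I), Cm (ii), Dm (iii), Eb (IV), F (V), Gm (vi), Adim (vii°) — G minor is indeed vi.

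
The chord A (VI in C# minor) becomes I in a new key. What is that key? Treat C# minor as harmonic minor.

A major

The numeral I denotes a major triad on scale degree 1. With A on degree 1, the tonic of the new key is A.
Degree 1 carries a major triad in major keys, so the destination is A major.
Check: the diatonic triads of A major are A (I), Bm (ii), C#m (iii), D (IV), E (V), F#m (vi), G#dim (vii°) — A is indeed I.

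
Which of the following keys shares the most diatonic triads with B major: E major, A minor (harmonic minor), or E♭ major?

Triads of B major: B major (I), C♯ minor (ii), D♯ minor (iii), E major (IV), F♯ major (V), G♯ minor (vi), A♯ diminished (vii°).
E major shares 4: B, C♯m, E, G♯m.
A minor (harmonic minor) shares 1: E.
E♭ major shares 0: none.
The most common triads (4) are shared with E major.

E major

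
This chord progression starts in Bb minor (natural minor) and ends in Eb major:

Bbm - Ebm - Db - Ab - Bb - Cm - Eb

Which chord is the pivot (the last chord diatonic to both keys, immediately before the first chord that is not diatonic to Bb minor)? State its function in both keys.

Chords diatonic to Bb minor: Bbm, Cdim, Db, Ebm, Fm, Gb, Ab.
Reading the progression, the first chord not in that set is Bb, so the modulation leaves Bb minor there.
The chord immediately before Bb is Ab, which is diatonic to both keys: VII in Bb minor and IV in Eb major.

Ab — VII in Bb minor, IV in Eb major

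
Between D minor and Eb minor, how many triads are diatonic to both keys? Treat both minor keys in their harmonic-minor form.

Diatonic triads of D minor (harmonic minor): Dm (i), Edim (ii°), Faug (III+), Gm (iv), A (V), Bb (VI), C#dim (vii°).
Diatonic triads of Eb minor (harmonic minor): Ebm (i), Fdim (ii°), Gbaug (III+), Abm (iv), Bb (V), Cb (VI), Ddim (vii°).
Matching root and quality in both lists: Bb.
That gives 1 common triad.

1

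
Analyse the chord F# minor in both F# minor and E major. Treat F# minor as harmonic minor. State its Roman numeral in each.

The scale of F# minor (harmonic minor) is F# G# A B C# D E#; F# is degree 1, and the triad built there (F#-A-C#) is minor, so it is i.
The scale of E major is E F# G# A B C# D#; F# is degree 2, and the triad built there (F#-A-C#) is minor, so it is ii.

i in F# minor; ii in E major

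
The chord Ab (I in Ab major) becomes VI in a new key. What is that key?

The numeral VI denotes a major triad on scale degree 6. With Ab on degree 6, the tonic of the new key is C.
Degree 6 carries a major triad in minor keys, so the destination is C minor.
Check: the diatonic triads of C minor (natural minor) are Cm (i), Ddim (ii°), Eb (III), Fm (iv), Gm (v), Ab (VI), Bb (VII) — Ab is indeed VI.

C minor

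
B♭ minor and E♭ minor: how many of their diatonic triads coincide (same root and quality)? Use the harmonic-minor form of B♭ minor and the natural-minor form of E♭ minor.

3

Diatonic triads of B♭ minor (harmonic minor): B♭m (i), Cdim (ii°), D♭aug (III+), E♭m (iv), F (V), G♭ (VI), Adim (vii°).
Diatonic triads of E♭ minor (natural minor): E♭m (i), Fdim (ii°), G♭ (III), A♭m (iv), B♭m (v), C♭ (VI), D♭ (VII).
Matching root and quality in both lists: B♭m, E♭m, G♭.
That gives 3 common triads.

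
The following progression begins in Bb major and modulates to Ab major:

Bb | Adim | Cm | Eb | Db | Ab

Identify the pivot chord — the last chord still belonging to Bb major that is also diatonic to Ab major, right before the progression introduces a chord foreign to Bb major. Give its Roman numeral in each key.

Chords diatonic to Bb major: Bb, Cm, Dm, Eb, F, Gm, Adim.
Reading the progression, the first chord not in that set is Db, so the modulation leaves Bb major there.
The chord immediately before Db is Eb, which is diatonic to both keys: IV in Bb major and V in Ab major.

Eb — IV in Bb major, V in Ab major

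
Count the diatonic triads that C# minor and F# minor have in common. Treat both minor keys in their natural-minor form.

4

Diatonic triads of C# minor (natural minor): C#m (i), D#dim (ii°), E (III), F#m (iv), G#m (v), A (VI), B (VII).
Diatonic triads of F# minor (natural minor): F#m (i), G#dim (ii°), A (III), Bm (iv), C#m (v), D (VI), E (VII).
Matching root and quality in both lists: C#m, E, F#m, A.
That gives 4 common triads.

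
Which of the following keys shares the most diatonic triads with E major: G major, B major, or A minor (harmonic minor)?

B major

Triads of E major: E (I), F♯m (ii), G♯m (iii), A (IV), B (V), C♯m (vi), D♯dim (vii°).
G major shares 0: none.
B major shares 4: E, G♯m, B, C♯m.
A minor (harmonic minor) shares 1: E.
The most common triads (4) are shared with B major.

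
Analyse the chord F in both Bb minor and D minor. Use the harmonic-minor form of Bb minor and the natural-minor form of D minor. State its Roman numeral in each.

The scale of Bb minor (harmonic minor) is Bb C Db Eb F Gb A; F is degree 5, and the triad built there (F-A-C) is major, so it is V.
The scale of D minor (natural minor) is D E F G A Bb C; F is degree 3, and the triad built there (F-A-C) is major, so it is III.

V in Bb minor; III in D minor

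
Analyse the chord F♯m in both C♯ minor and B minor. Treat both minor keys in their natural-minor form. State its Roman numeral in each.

iv in C♯ minor; v in B minor

The scale of C♯ minor (natural minor) is C♯ D♯ E F♯ G♯ A B; F♯ is degree 4, and the triad built there (F♯-A-C♯) is minor, so it is iv.
The scale of B minor (natural minor) is B C♯ D E F♯ G A; F♯ is degree 5, and the triad built there (F♯-A-C♯) is minor, so it is v.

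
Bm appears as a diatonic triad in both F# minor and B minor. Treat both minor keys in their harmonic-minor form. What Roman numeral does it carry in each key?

iv in F# minor; i in B minor

The scale of F# minor (harmonic minor) is F# G# A B C# D E#; B is degree 4, and the triad built there (B-D-F#) is minor, so it is iv.
The scale of B minor (harmonic minor) is B C# D E F# G A#; B is degree 1, and the triad built there (B-D-F#) is minor, so it is i.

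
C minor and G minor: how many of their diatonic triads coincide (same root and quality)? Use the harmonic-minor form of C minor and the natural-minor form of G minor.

1

Diatonic triads of C minor (harmonic minor): Cm (i), Ddim (ii°), Ebaug (III+), Fm (iv), G (V), Ab (VI), Bdim (vii°).
Diatonic triads of G minor (natural minor): Gm (i), Adim (ii°), Bb (III), Cm (iv), Dm (v), Eb (VI), F (VII).
Matching root and quality in both lists: Cm.
That gives 1 common triad.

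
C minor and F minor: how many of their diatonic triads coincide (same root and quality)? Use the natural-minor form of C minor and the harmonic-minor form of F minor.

1

Diatonic triads of C minor (natural minor): Cm (i), Ddim (ii°), Eb (III), Fm (iv), Gm (v), Ab (VI), Bb (VII).
Diatonic triads of F minor (harmonic minor): Fm (i), Gdim (ii°), Abaug (III+), Bbm (iv), C (V), Db (VI), Edim (vii°).
Matching root and quality in both lists: Fm.
That gives 1 common triad.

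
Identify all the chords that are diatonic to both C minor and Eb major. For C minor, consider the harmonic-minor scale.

Triads in C minor (harmonic minor): C minor (i), D diminished (ii°), Eb augmented (III+), F minor (iv), G major (V), Ab major (VI), B diminished (vii°).
Triads in Eb major: Eb major (I), F minor (ii), G minor (iii), Ab major (IV), Bb major (V), C minor (vi), D diminished (vii°).
Shared triads with their functions: C minor (i in C minor, vi in Eb major); D diminished (ii° in C minor, vii° in Eb major); F minor (iv in C minor, ii in Eb major); Ab major (VI in C minor, IV in Eb major).

Cm, Ddim, Fm, Ab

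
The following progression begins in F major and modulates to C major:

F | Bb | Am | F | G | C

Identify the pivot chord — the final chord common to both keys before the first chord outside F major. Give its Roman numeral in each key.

F — I in F major, IV in C major

Chords diatonic to F major: F, Gm, Am, Bb, C, Dm, Edim.
Reading the progression, the first chord not in that set is G, so the modulation leaves F major there.
The chord immediately before G is F, which is diatonic to both keys: I in F major and IV in C major.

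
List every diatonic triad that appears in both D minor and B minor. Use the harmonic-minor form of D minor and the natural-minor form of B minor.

Triads in D minor (harmonic minor): Dm (i), Edim (ii°), Faug (III+), Gm (iv), A (V), Bb (VI), C#dim (vii°).
Triads in B minor (natural minor): Bm (i), C#dim (ii°), D (III), Em (iv), F#m (v), G (VI), A (VII).
Shared triads with their functions: A (V in D minor, VII in B minor); C#dim (vii° in D minor, ii° in B minor).

A, C#dim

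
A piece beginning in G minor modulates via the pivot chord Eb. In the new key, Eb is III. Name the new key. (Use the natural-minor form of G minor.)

The numeral III denotes a major triad on scale degree 3. With Eb on degree 3, the tonic of the new key is C.
Degree 3 carries a major triad in natural-minor keys, so the destination is C minor.
Check: the diatonic triads of C minor (natural minor) are Cm (i), Ddim (ii°), Eb (III), Fm (iv), Gm (v), Ab (VI), Bb (VII) — Eb is indeed III.

C minor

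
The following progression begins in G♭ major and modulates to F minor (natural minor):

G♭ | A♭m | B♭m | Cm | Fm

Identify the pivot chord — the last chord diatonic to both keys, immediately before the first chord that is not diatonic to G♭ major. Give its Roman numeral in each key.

Chords diatonic to G♭ major: G♭, A♭m, B♭m, C♭, D♭, E♭m, Fdim.
Reading the progression, the first chord not in that set is Cm, so the modulation leaves G♭ major there.
The chord immediately before Cm is B♭m, which is diatonic to both keys: iii in G♭ major and iv in F minor.

B♭m — iii in G♭ major, iv in F minor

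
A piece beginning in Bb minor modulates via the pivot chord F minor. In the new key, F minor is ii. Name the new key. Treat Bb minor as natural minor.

The numeral ii denotes a minor triad on scale degree 2. With F on degree 2, the tonic of the new key is Eb.
Degree 2 carries a minor triad in major keys, so the destination is Eb major.
Check: the diatonic triads of Eb major are Eb (I), Fm (ii), Gm (iii), Ab (IV), Bb (V), Cm (vi), Ddim (vii°) — F minor is indeed ii.

Eb major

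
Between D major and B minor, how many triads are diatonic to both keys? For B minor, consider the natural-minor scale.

Diatonic triads of D major: D (I), Em (ii), F♯m (iii), G (IV), A (V), Bm (vi), C♯dim (vii°).
Diatonic triads of B minor (natural minor): Bm (i), C♯dim (ii°), D (III), Em (iv), F♯m (v), G (VI), A (VII).
Matching root and quality in both lists: D, Em, F♯m, G, A, Bm, C♯dim.
That gives 7 common triads.

7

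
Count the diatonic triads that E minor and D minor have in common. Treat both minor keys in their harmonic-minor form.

Diatonic triads of E minor (harmonic minor): E minor (i), F# diminished (ii°), G augmented (III+), A minor (iv), B major (V), C major (VI), D# diminished (vii°).
Diatonic triads of D minor (harmonic minor): D minor (i), E diminished (ii°), F augmented (III+), G minor (iv), A major (V), Bb major (VI), C# diminished (vii°).
No triad has the same root and quality in both keys.

0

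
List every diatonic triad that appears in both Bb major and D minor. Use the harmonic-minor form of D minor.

Triads in Bb major: Bb (I), Cm (ii), Dm (iii), Eb (IV), F (V), Gm (vi), Adim (vii°).
Triads in D minor (harmonic minor): Dm (i), Edim (ii°), Faug (III+), Gm (iv), A (V), Bb (VI), C#dim (vii°).
Shared triads with their functions: Bb (I in Bb major, VI in D minor); Dm (iii in Bb major, i in D minor); Gm (vi in Bb major, iv in D minor).

Bb, Dm, Gm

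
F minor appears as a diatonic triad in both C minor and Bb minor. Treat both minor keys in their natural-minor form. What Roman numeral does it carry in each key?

iv in C minor; v in Bb minor

The scale of C minor (natural minor) is C D Eb F G Ab Bb; F is degree 4, and the triad built there (F-Ab-C) is minor, so it is iv.
The scale of Bb minor (natural minor) is Bb C Db Eb F Gb Ab; F is degree 5, and the triad built there (F-Ab-C) is minor, so it is v.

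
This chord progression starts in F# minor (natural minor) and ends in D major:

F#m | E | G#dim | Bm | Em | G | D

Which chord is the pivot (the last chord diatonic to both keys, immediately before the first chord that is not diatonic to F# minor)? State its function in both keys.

Chords diatonic to F# minor: F#m, G#dim, A, Bm, C#m, D, E.
Reading the progression, the first chord not in that set is Em, so the modulation leaves F# minor there.
The chord immediately before Em is Bm, which is diatonic to both keys: iv in F# minor and vi in D major.

Bm — iv in F# minor, vi in D major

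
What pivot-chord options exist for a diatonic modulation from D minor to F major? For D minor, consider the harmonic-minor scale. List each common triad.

Triads in D minor (harmonic minor): D minor (i), E diminished (ii°), F augmented (III+), G minor (iv), A major (V), Bb major (VI), C# diminished (vii°).
Triads in F major: F major (I), G minor (ii), A minor (iii), Bb major (IV), C major (V), D minor (vi), E diminished (vii°).
Shared triads with their functions: D minor (i in D minor, vi in F major); E diminished (ii° in D minor, vii° in F major); G minor (iv in D minor, ii in F major); Bb major (VI in D minor, IV in F major).

Dm, Edim, Gm, Bb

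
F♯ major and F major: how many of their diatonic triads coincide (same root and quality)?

0

Diatonic triads of F♯ major: F♯ (I), G♯m (ii), A♯m (iii), B (IV), C♯ (V), D♯m (vi), E♯dim (vii°).
Diatonic triads of F major: F (I), Gm (ii), Am (iii), B♭ (IV), C (V), Dm (vi), Edim (vii°).
No triad has the same root and quality in both keys.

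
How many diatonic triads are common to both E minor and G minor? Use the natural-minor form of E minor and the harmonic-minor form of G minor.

2

Diatonic triads of E minor (natural minor): Em (i), F#dim (ii°), G (III), Am (iv), Bm (v), C (VI), D (VII).
Diatonic triads of G minor (harmonic minor): Gm (i), Adim (ii°), Bbaug (III+), Cm (iv), D (V), Eb (VI), F#dim (vii°).
Matching root and quality in both lists: F#dim, D.
That gives 2 common triads.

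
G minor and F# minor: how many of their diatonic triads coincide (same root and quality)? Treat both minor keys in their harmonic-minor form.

Diatonic triads of G minor (harmonic minor): G minor (i), A diminished (ii°), Bb augmented (III+), C minor (iv), D major (V), Eb major (VI), F# diminished (vii°).
Diatonic triads of F# minor (harmonic minor): F# minor (i), G# diminished (ii°), A augmented (III+), B minor (iv), C# major (V), D major (VI), E# diminished (vii°).
Matching root and quality in both lists: D major.
That gives 1 common triad.

1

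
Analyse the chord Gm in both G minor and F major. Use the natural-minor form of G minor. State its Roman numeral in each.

i in G minor; ii in F major

The scale of G minor (natural minor) is G A Bb C D Eb F; G is degree 1, and the triad built there (G-Bb-D) is minor, so it is i.
The scale of F major is F G A Bb C D E; G is degree 2, and the triad built there (G-Bb-D) is minor, so it is ii.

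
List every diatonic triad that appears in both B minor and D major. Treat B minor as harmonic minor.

Triads in B minor (harmonic minor): Bm (i), C♯dim (ii°), Daug (III+), Em (iv), F♯ (V), G (VI), A♯dim (vii°).
Triads in D major: D (I), Em (ii), F♯m (iii), G (IV), A (V), Bm (vi), C♯dim (vii°).
Shared triads with their functions: Bm (i in B minor, vi in D major); C♯dim (ii° in B minor, vii° in D major); Em (iv in B minor, ii in D major); G (VI in B minor, IV in D major).

Bm, C♯dim, Em, G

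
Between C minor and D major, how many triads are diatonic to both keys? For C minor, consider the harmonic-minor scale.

Diatonic triads of C minor (harmonic minor): C minor (i), D diminished (ii°), Eb augmented (III+), F minor (iv), G major (V), Ab major (VI), B diminished (vii°).
Diatonic triads of D major: D major (I), E minor (ii), F# minor (iii), G major (IV), A major (V), B minor (vi), C# diminished (vii°).
Matching root and quality in both lists: G major.
That gives 1 common triad.

1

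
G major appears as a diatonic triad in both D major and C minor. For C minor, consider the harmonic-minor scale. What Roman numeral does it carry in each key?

The scale of D major is D E F# G A B C#; G is degree 4, and the triad built there (G-B-D) is major, so it is IV.
The scale of C minor (harmonic minor) is C D Eb F G Ab B; G is degree 5, and the triad built there (G-B-D) is major, so it is V.

IV in D major; V in C minor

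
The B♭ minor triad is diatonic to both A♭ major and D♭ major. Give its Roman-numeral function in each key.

ii in A♭ major; vi in D♭ major

The scale of A♭ major is A♭ B♭ C D♭ E♭ F G; B♭ is degree 2, and the triad built there (B♭-D♭-F) is minor, so it is ii.
The scale of D♭ major is D♭ E♭ F G♭ A♭ B♭ C; B♭ is degree 6, and the triad built there (B♭-D♭-F) is minor, so it is vi.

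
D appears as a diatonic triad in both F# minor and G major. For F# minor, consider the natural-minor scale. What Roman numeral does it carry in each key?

The scale of F# minor (natural minor) is F# G# A B C# D E; D is degree 6, and the triad built there (D-F#-A) is major, so it is VI.
The scale of G major is G A B C D E F#; D is degree 5, and the triad built there (D-F#-A) is major, so it is V.

VI in F# minor; V in G major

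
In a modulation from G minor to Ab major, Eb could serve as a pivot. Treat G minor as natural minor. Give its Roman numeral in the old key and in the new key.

VI in G minor; V in Ab major

The scale of G minor (natural minor) is G A Bb C D Eb F; Eb is degree 6, and the triad built there (Eb-G-Bb) is major, so it is VI.
The scale of Ab major is Ab Bb C Db Eb F G; Eb is degree 5, and the triad built there (Eb-G-Bb) is major, so it is V.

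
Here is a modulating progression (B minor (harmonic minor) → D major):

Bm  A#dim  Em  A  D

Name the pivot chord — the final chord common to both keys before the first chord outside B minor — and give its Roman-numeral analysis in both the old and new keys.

Em — iv in B minor, ii in D major

Chords diatonic to B minor: Bm, C#dim, Daug, Em, F#, G, A#dim.
Reading the progression, the first chord not in that set is A, so the modulation leaves B minor there.
The chord immediately before A is Em, which is diatonic to both keys: iv in B minor and ii in D major.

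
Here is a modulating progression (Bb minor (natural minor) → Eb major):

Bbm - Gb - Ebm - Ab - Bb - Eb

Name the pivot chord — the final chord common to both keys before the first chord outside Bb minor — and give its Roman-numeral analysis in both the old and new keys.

Chords diatonic to Bb minor: Bbm, Cdim, Db, Ebm, Fm, Gb, Ab.
Reading the progression, the first chord not in that set is Bb, so the modulation leaves Bb minor there.
The chord immediately before Bb is Ab, which is diatonic to both keys: VII in Bb minor and IV in Eb major.

Ab — VII in Bb minor, IV in Eb major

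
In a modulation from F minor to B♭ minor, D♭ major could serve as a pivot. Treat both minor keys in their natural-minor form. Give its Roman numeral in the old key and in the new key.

The scale of F minor (natural minor) is F G A♭ B♭ C D♭ E♭; D♭ is degree 6, and the triad built there (D♭-F-A♭) is major, so it is VI.
The scale of B♭ minor (natural minor) is B♭ C D♭ E♭ F G♭ A♭; D♭ is degree 3, and the triad built there (D♭-F-A♭) is major, so it is III.

VI in F minor; III in B♭ minor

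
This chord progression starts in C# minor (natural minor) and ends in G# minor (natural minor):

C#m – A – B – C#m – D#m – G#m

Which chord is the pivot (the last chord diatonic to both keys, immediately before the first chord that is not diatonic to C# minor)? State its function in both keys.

Chords diatonic to C# minor: C#m, D#dim, E, F#m, G#m, A, B.
Reading the progression, the first chord not in that set is D#m, so the modulation leaves C# minor there.
The chord immediately before D#m is C#m, which is diatonic to both keys: i in C# minor and iv in G# minor.

C#m — i in C# minor, iv in G# minor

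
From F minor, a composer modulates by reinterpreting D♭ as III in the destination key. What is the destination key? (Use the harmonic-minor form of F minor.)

B♭ minor

The numeral III denotes a major triad on scale degree 3. With D♭ on degree 3, the tonic of the new key is B♭.
Degree 3 carries a major triad in natural-minor keys, so the destination is B♭ minor.
Check: the diatonic triads of B♭ minor (natural minor) are B♭m (i), Cdim (ii°), D♭ (III), E♭m (iv), Fm (v), G♭ (VI), A♭ (VII) — D♭ is indeed III.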